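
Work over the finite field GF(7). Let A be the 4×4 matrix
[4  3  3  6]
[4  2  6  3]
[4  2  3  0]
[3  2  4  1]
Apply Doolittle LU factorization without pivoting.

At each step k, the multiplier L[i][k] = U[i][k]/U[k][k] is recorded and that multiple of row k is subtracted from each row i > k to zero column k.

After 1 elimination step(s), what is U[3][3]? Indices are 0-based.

Step 1: pivot at (0,0) is 4.
  row1 ← row1 − (1)·row0  ⇒  L[1][0]=1, U row1=(0, 6, 3, 4)
  row2 ← row2 − (1)·row0  ⇒  L[2][0]=1, U row2=(0, 6, 0, 1)
  row3 ← row3 − (6)·row0  ⇒  L[3][0]=6, U row3=(0, 5, 0, 0)

U[3][3] = 0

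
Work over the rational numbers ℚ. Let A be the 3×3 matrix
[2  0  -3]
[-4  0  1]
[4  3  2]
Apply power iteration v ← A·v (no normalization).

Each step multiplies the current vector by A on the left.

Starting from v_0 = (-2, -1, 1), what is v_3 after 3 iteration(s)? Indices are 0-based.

v_0 = (-2, -1, 1).
v_1 = A·v_0 = (-7, 9, -9).
v_2 = A·v_1 = (13, 19, -19).
v_3 = A·v_2 = (83, -71, 71).

v_3 = (83, -71, 71)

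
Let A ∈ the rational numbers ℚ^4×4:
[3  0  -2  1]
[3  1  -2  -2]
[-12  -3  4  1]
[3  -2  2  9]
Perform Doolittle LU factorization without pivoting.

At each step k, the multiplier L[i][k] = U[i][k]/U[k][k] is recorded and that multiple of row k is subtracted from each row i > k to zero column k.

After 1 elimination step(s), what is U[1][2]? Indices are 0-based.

U[1][2] = 0

[col 0] pivot 3
  R1 -= 1*R0 → (0, 1, 0, -3)  (L[1][0] := 1)
  R2 -= -4*R0 → (0, -3, -4, 5)  (L[2][0] := -4)
  R3 -= 1*R0 → (0, -2, 4, 8)  (L[3][0] := 1)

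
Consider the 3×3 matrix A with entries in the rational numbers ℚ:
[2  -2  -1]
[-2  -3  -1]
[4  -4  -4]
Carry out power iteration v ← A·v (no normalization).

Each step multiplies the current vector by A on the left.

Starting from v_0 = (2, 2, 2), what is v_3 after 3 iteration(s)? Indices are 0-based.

v_3 = (-112, -272, -368)

v_0 = (2, 2, 2).
v_1 = A·v_0 = (-2, -12, -8).
v_2 = A·v_1 = (28, 48, 72).
v_3 = A·v_2 = (-112, -272, -368).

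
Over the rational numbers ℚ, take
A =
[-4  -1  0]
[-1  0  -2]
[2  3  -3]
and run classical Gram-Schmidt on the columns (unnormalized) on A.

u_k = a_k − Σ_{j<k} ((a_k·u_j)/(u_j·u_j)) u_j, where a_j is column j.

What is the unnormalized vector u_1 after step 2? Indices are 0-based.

Step 1: u_0 = a_0 = (-4, -1, 2).
Step 2: u_1 = a_1 − (10/21)·u_0 = (19/21, 10/21, 43/21).

u_1 = (19/21, 10/21, 43/21)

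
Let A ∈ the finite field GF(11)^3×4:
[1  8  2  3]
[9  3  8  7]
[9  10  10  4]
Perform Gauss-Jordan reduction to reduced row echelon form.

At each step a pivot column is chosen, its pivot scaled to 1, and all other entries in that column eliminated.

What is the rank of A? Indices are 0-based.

pivot(0,0)=1: scale R0 → (1, 8, 2, 3)
  clear (1,0): R1 −= (9)R0 → (0, 8, 1, 2)
  clear (2,0): R2 −= (9)R0 → (0, 4, 3, 10)
pivot(1,1)=8: scale R1 → (0, 1, 7, 3)
  clear (0,1): R0 −= (8)R1 → (1, 0, 1, 1)
  clear (2,1): R2 −= (4)R1 → (0, 0, 8, 9)
pivot(2,2)=8: scale R2 → (0, 0, 1, 8)
  clear (0,2): R0 −= (1)R2 → (1, 0, 0, 4)
  clear (1,2): R1 −= (7)R2 → (0, 1, 0, 2)

rank = 3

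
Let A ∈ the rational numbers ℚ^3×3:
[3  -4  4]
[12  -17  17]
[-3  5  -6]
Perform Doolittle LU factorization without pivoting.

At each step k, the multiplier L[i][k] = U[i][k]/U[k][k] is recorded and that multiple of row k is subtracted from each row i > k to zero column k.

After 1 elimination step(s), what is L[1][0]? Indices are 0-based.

[col 0] pivot 3
  R1 -= 4*R0 → (0, -1, 1)  (L[1][0] := 4)
  R2 -= -1*R0 → (0, 1, -2)  (L[2][0] := -1)

L[1][0] = 4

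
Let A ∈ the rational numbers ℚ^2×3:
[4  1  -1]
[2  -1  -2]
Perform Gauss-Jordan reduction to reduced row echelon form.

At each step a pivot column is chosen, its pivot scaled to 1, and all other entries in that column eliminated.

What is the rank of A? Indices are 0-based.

[1] R0 /= 4  ⇒  (1, 1/4, -1/4)
     R1 -= 2·R0  ⇒  (0, -3/2, -3/2)
[2] R1 /= -3/2  ⇒  (0, 1, 1)
     R0 -= 1/4·R1  ⇒  (1, 0, -1/2)

rank = 2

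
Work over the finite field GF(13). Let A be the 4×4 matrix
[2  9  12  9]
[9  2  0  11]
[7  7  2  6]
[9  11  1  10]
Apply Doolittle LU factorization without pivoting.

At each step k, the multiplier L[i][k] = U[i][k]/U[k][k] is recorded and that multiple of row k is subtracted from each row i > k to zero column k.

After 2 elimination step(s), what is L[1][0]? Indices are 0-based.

L[1][0] = 11

Step 1: pivot at (0,0) is 2.
  row1 ← row1 − (11)·row0  ⇒  L[1][0]=11, U row1=(0, 7, 11, 3)
  row2 ← row2 − (10)·row0  ⇒  L[2][0]=10, U row2=(0, 8, 12, 7)
  row3 ← row3 − (11)·row0  ⇒  L[3][0]=11, U row3=(0, 3, 12, 2)
Step 2: pivot at (1,1) is 7.
  row2 ← row2 − (3)·row1  ⇒  L[2][1]=3, U row2=(0, 0, 5, 11)
  row3 ← row3 − (6)·row1  ⇒  L[3][1]=6, U row3=(0, 0, 11, 10)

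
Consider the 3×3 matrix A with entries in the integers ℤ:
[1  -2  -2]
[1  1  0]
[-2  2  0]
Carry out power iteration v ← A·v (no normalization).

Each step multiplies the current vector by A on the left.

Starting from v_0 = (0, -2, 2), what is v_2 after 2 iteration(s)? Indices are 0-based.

v_0 = (0, -2, 2).
v_1 = A·v_0 = (0, -2, -4).
v_2 = A·v_1 = (12, -2, -4).

v_2 = (12, -2, -4)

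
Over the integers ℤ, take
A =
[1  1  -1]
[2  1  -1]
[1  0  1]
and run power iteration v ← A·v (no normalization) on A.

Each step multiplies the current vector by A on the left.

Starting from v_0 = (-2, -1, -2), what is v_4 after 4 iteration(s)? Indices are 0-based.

v_4 = (13, 17, -1)

v_0 = (-2, -1, -2).
v_1 = A·v_0 = (-1, -3, -4).
v_2 = A·v_1 = (0, -1, -5).
v_3 = A·v_2 = (4, 4, -5).
v_4 = A·v_3 = (13, 17, -1).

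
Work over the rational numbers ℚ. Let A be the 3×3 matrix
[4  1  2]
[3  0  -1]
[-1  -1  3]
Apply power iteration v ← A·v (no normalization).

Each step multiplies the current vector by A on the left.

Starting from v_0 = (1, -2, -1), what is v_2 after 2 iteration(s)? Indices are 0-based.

v_2 = (0, 2, -10)

v_0 = (1, -2, -1).
v_1 = A·v_0 = (0, 4, -2).
v_2 = A·v_1 = (0, 2, -10).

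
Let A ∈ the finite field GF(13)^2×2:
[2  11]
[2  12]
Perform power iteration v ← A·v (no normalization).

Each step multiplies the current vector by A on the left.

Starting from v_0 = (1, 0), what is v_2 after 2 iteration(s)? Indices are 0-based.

v_0 = (1, 0).
v_1 = A·v_0 = (2, 2).
v_2 = A·v_1 = (0, 2).

v_2 = (0, 2)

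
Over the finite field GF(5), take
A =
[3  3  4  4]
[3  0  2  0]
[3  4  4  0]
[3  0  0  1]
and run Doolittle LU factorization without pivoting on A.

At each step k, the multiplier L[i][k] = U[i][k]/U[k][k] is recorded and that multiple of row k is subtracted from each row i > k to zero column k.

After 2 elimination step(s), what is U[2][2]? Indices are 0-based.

Step 1: pivot at (0,0) is 3.
  row1 ← row1 − (1)·row0  ⇒  L[1][0]=1, U row1=(0, 2, 3, 1)
  row2 ← row2 − (1)·row0  ⇒  L[2][0]=1, U row2=(0, 1, 0, 1)
  row3 ← row3 − (1)·row0  ⇒  L[3][0]=1, U row3=(0, 2, 1, 2)
Step 2: pivot at (1,1) is 2.
  row2 ← row2 − (3)·row1  ⇒  L[2][1]=3, U row2=(0, 0, 1, 3)
  row3 ← row3 − (1)·row1  ⇒  L[3][1]=1, U row3=(0, 0, 3, 1)

U[2][2] = 1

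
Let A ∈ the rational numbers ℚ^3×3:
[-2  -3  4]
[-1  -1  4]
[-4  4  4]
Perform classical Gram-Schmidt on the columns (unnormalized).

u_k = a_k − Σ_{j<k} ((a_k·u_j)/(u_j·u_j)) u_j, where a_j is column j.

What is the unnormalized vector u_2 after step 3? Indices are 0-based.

Step 1: u_0 = a_0 = (-2, -1, -4).
Step 2: u_1 = a_1 − (-3/7)·u_0 = (-27/7, -10/7, 16/7).
Step 3: u_2 = a_2 − (-4/3)·u_0 − (-84/155)·u_1 = (-352/465, 176/93, -44/465).

u_2 = (-352/465, 176/93, -44/465)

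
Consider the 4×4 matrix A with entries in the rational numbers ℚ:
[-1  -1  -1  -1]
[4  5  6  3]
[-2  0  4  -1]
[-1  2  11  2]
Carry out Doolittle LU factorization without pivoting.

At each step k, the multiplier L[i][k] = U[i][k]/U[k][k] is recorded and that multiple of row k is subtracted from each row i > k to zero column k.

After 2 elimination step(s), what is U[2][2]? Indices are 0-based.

Step 1: pivot at (0,0) is -1.
  row1 ← row1 − (-4)·row0  ⇒  L[1][0]=-4, U row1=(0, 1, 2, -1)
  row2 ← row2 − (2)·row0  ⇒  L[2][0]=2, U row2=(0, 2, 6, 1)
  row3 ← row3 − (1)·row0  ⇒  L[3][0]=1, U row3=(0, 3, 12, 3)
Step 2: pivot at (1,1) is 1.
  row2 ← row2 − (2)·row1  ⇒  L[2][1]=2, U row2=(0, 0, 2, 3)
  row3 ← row3 − (3)·row1  ⇒  L[3][1]=3, U row3=(0, 0, 6, 6)

U[2][2] = 2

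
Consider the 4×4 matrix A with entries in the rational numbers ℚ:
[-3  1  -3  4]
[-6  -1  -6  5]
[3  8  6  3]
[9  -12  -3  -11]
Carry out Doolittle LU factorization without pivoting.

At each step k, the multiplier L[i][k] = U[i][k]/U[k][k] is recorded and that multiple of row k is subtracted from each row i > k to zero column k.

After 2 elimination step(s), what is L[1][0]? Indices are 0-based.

Step 1: pivot at (0,0) is -3.
  row1 ← row1 − (2)·row0  ⇒  L[1][0]=2, U row1=(0, -3, 0, -3)
  row2 ← row2 − (-1)·row0  ⇒  L[2][0]=-1, U row2=(0, 9, 3, 7)
  row3 ← row3 − (-3)·row0  ⇒  L[3][0]=-3, U row3=(0, -9, -12, 1)
Step 2: pivot at (1,1) is -3.
  row2 ← row2 − (-3)·row1  ⇒  L[2][1]=-3, U row2=(0, 0, 3, -2)
  row3 ← row3 − (3)·row1  ⇒  L[3][1]=3, U row3=(0, 0, -12, 10)

L[1][0] = 2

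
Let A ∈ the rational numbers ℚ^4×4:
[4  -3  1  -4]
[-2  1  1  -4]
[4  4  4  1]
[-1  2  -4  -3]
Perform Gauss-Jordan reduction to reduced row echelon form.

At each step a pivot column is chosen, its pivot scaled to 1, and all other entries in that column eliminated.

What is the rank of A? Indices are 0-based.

pivot(0,0)=4: scale R0 → (1, -3/4, 1/4, -1)
  clear (1,0): R1 −= (-2)R0 → (0, -1/2, 3/2, -6)
  clear (2,0): R2 −= (4)R0 → (0, 7, 3, 5)
  clear (3,0): R3 −= (-1)R0 → (0, 5/4, -15/4, -4)
pivot(1,1)=-1/2: scale R1 → (0, 1, -3, 12)
  clear (0,1): R0 −= (-3/4)R1 → (1, 0, -2, 8)
  clear (2,1): R2 −= (7)R1 → (0, 0, 24, -79)
  clear (3,1): R3 −= (5/4)R1 → (0, 0, 0, -19)
pivot(2,2)=24: scale R2 → (0, 0, 1, -79/24)
  clear (0,2): R0 −= (-2)R2 → (1, 0, 0, 17/12)
  clear (1,2): R1 −= (-3)R2 → (0, 1, 0, 17/8)
pivot(3,3)=-19: scale R3 → (0, 0, 0, 1)
  clear (0,3): R0 −= (17/12)R3 → (1, 0, 0, 0)
  clear (1,3): R1 −= (17/8)R3 → (0, 1, 0, 0)
  clear (2,3): R2 −= (-79/24)R3 → (0, 0, 1, 0)

rank = 4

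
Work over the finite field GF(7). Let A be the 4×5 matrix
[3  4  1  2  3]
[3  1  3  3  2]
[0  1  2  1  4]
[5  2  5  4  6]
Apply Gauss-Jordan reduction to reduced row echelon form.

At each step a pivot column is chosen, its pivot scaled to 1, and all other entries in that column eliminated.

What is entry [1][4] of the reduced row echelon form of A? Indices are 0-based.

[1] R0 /= 3  ⇒  (1, 6, 5, 3, 1)
     R1 -= 3·R0  ⇒  (0, 4, 2, 1, 6)
     R3 -= 5·R0  ⇒  (0, 0, 1, 3, 1)
[2] R1 /= 4  ⇒  (0, 1, 4, 2, 5)
     R0 -= 6·R1  ⇒  (1, 0, 2, 5, 6)
     R2 -= 1·R1  ⇒  (0, 0, 5, 6, 6)
[3] R2 /= 5  ⇒  (0, 0, 1, 4, 4)
     R0 -= 2·R2  ⇒  (1, 0, 0, 4, 5)
     R1 -= 4·R2  ⇒  (0, 1, 0, 0, 3)
     R3 -= 1·R2  ⇒  (0, 0, 0, 6, 4)
[4] R3 /= 6  ⇒  (0, 0, 0, 1, 3)
     R0 -= 4·R3  ⇒  (1, 0, 0, 0, 0)
     R2 -= 4·R3  ⇒  (0, 0, 1, 0, 6)

M[1][4] = 3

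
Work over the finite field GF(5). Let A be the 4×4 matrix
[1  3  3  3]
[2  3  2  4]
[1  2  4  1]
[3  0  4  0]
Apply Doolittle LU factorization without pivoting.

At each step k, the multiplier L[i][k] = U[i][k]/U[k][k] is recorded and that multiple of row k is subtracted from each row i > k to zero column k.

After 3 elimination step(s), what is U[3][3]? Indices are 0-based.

U[3][3] = 1

[col 0] pivot 1
  R1 -= 2*R0 → (0, 2, 1, 3)  (L[1][0] := 2)
  R2 -= 1*R0 → (0, 4, 1, 3)  (L[2][0] := 1)
  R3 -= 3*R0 → (0, 1, 0, 1)  (L[3][0] := 3)
[col 1] pivot 2
  R2 -= 2*R1 → (0, 0, 4, 2)  (L[2][1] := 2)
  R3 -= 3*R1 → (0, 0, 2, 2)  (L[3][1] := 3)
[col 2] pivot 4
  R3 -= 3*R2 → (0, 0, 0, 1)  (L[3][2] := 3)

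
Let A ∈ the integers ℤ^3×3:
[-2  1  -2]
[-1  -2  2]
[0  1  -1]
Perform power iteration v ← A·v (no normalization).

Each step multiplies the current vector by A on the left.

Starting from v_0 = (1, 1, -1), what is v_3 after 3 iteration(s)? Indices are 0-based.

v_3 = (49, -29, 20)

v_0 = (1, 1, -1).
v_1 = A·v_0 = (1, -5, 2).
v_2 = A·v_1 = (-11, 13, -7).
v_3 = A·v_2 = (49, -29, 20).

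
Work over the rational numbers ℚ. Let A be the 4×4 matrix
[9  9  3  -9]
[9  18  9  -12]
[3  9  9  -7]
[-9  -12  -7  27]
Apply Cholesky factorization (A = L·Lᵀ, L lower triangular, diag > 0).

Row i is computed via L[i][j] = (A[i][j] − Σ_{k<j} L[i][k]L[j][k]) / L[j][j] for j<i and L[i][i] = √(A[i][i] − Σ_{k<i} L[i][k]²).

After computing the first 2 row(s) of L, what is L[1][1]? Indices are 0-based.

L[1][1] = 3

Step 1: L[0][0] = √(9) = 3.
  L[1][0] = (9) / L[0][0] = 3.
Step 2: L[1][1] = √(9) = 3.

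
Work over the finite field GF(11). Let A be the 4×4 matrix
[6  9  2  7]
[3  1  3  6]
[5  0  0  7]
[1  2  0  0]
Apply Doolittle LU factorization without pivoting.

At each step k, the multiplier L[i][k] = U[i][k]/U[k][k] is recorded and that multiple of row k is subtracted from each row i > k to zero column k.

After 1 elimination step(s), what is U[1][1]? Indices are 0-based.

[col 0] pivot 6
  R1 -= 6*R0 → (0, 2, 2, 8)  (L[1][0] := 6)
  R2 -= 10*R0 → (0, 9, 2, 3)  (L[2][0] := 10)
  R3 -= 2*R0 → (0, 6, 7, 8)  (L[3][0] := 2)

U[1][1] = 2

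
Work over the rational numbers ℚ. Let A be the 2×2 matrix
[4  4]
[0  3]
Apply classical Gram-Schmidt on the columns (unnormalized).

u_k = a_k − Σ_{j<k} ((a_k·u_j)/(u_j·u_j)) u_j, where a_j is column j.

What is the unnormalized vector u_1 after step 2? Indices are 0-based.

u_1 = (0, 3)

Step 1: u_0 = a_0 = (4, 0).
Step 2: u_1 = a_1 − (1)·u_0 = (0, 3).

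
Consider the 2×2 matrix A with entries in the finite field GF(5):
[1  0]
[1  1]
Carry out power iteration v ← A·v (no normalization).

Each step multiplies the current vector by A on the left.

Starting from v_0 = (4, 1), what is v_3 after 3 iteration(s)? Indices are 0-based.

v_0 = (4, 1).
v_1 = A·v_0 = (4, 0).
v_2 = A·v_1 = (4, 4).
v_3 = A·v_2 = (4, 3).

v_3 = (4, 3)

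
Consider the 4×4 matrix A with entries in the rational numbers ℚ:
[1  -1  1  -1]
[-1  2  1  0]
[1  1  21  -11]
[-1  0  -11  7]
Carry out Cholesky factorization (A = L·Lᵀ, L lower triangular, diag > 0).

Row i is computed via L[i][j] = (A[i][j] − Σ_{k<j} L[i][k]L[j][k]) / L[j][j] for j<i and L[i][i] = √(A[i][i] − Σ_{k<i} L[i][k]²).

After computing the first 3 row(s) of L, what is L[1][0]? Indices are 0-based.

L[1][0] = -1

Step 1: L[0][0] = √(1) = 1.
  L[1][0] = (-1) / L[0][0] = -1.
Step 2: L[1][1] = √(1) = 1.
  L[2][0] = (1) / L[0][0] = 1.
  L[2][1] = (2) / L[1][1] = 2.
Step 3: L[2][2] = √(16) = 4.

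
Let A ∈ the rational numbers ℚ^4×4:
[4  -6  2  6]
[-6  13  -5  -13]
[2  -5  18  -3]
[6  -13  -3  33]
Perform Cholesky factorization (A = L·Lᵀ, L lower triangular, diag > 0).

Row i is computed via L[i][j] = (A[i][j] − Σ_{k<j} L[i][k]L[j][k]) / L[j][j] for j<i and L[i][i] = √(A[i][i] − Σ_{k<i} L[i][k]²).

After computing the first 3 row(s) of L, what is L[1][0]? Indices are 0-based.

L[1][0] = -3

Step 1: L[0][0] = √(4) = 2.
  L[1][0] = (-6) / L[0][0] = -3.
Step 2: L[1][1] = √(4) = 2.
  L[2][0] = (2) / L[0][0] = 1.
  L[2][1] = (-2) / L[1][1] = -1.
Step 3: L[2][2] = √(16) = 4.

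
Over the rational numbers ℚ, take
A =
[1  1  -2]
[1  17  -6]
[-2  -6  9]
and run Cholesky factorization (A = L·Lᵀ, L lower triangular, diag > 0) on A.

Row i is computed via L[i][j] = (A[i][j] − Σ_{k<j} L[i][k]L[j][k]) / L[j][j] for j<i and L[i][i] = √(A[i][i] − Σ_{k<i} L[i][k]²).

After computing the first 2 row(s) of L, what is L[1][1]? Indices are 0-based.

L[1][1] = 4

Step 1: L[0][0] = √(1) = 1.
  L[1][0] = (1) / L[0][0] = 1.
Step 2: L[1][1] = √(16) = 4.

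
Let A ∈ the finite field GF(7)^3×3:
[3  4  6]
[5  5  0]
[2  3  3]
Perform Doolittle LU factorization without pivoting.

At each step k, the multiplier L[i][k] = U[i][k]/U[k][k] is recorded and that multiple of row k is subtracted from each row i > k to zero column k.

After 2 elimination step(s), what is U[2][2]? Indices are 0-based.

U[2][2] = 4

[col 0] pivot 3
  R1 -= 4*R0 → (0, 3, 4)  (L[1][0] := 4)
  R2 -= 3*R0 → (0, 5, 6)  (L[2][0] := 3)
[col 1] pivot 3
  R2 -= 4*R1 → (0, 0, 4)  (L[2][1] := 4)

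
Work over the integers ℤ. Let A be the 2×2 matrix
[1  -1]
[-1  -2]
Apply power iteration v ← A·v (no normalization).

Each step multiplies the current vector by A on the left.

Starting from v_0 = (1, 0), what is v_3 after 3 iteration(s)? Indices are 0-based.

v_0 = (1, 0).
v_1 = A·v_0 = (1, -1).
v_2 = A·v_1 = (2, 1).
v_3 = A·v_2 = (1, -4).

v_3 = (1, -4)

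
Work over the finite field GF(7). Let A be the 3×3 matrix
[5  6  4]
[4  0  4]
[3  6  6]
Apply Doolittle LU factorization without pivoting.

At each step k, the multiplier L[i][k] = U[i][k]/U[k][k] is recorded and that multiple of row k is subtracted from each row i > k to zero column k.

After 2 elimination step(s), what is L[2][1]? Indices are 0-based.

L[2][1] = 3

k=0: U[0][0]=5
  eliminate (1,0): mult=5, new row 1: (0, 5, 5); set L[1][0]=5
  eliminate (2,0): mult=2, new row 2: (0, 1, 5); set L[2][0]=2
k=1: U[1][1]=5
  eliminate (2,1): mult=3, new row 2: (0, 0, 4); set L[2][1]=3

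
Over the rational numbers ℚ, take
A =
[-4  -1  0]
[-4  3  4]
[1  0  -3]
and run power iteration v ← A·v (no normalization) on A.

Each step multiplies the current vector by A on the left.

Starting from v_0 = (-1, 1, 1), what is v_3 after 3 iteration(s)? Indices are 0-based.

v_3 = (87, 167, -68)

v_0 = (-1, 1, 1).
v_1 = A·v_0 = (3, 11, -4).
v_2 = A·v_1 = (-23, 5, 15).
v_3 = A·v_2 = (87, 167, -68).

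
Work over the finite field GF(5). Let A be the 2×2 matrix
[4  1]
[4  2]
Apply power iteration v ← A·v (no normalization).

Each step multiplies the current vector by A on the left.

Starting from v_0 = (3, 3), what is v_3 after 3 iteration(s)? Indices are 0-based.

v_3 = (3, 4)

v_0 = (3, 3).
v_1 = A·v_0 = (0, 3).
v_2 = A·v_1 = (3, 1).
v_3 = A·v_2 = (3, 4).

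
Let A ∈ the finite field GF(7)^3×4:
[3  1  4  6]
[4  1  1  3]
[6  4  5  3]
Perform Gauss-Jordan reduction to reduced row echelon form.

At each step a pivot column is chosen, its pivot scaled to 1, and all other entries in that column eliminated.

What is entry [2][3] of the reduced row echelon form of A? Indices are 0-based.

M[2][3] = 4

step 1: normalize row 0 (÷3) = (1, 5, 6, 2)
  row 1: subtract 4×row0 = (0, 2, 5, 2)
  row 2: subtract 6×row0 = (0, 2, 4, 5)
step 2: normalize row 1 (÷2) = (0, 1, 6, 1)
  row 0: subtract 5×row1 = (1, 0, 4, 4)
  row 2: subtract 2×row1 = (0, 0, 6, 3)
step 3: normalize row 2 (÷6) = (0, 0, 1, 4)
  row 0: subtract 4×row2 = (1, 0, 0, 2)
  row 1: subtract 6×row2 = (0, 1, 0, 5)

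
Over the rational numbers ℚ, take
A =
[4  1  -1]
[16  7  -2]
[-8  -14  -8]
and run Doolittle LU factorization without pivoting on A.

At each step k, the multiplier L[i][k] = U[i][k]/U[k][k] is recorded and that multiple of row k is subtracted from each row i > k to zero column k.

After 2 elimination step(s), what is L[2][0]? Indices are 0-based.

L[2][0] = -2

Step 1: pivot at (0,0) is 4.
  row1 ← row1 − (4)·row0  ⇒  L[1][0]=4, U row1=(0, 3, 2)
  row2 ← row2 − (-2)·row0  ⇒  L[2][0]=-2, U row2=(0, -12, -10)
Step 2: pivot at (1,1) is 3.
  row2 ← row2 − (-4)·row1  ⇒  L[2][1]=-4, U row2=(0, 0, -2)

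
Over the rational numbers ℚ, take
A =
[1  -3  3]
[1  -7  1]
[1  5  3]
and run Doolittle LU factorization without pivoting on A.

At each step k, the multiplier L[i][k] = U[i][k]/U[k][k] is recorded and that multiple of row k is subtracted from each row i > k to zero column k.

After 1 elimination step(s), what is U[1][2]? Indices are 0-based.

[col 0] pivot 1
  R1 -= 1*R0 → (0, -4, -2)  (L[1][0] := 1)
  R2 -= 1*R0 → (0, 8, 0)  (L[2][0] := 1)

U[1][2] = -2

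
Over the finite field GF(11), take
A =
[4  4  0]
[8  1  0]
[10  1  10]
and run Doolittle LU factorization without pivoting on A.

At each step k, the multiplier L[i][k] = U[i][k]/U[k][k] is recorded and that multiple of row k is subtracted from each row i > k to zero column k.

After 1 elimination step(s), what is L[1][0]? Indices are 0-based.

L[1][0] = 2

[col 0] pivot 4
  R1 -= 2*R0 → (0, 4, 0)  (L[1][0] := 2)
  R2 -= 8*R0 → (0, 2, 10)  (L[2][0] := 8)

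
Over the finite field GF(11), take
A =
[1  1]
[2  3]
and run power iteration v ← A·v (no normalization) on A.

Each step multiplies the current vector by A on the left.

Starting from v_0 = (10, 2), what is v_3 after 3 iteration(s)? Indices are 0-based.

v_3 = (8, 8)

v_0 = (10, 2).
v_1 = A·v_0 = (1, 4).
v_2 = A·v_1 = (5, 3).
v_3 = A·v_2 = (8, 8).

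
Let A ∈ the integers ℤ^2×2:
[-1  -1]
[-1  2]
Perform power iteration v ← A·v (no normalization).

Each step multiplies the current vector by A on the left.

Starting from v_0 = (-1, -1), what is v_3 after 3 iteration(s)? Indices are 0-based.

v_3 = (5, -7)

v_0 = (-1, -1).
v_1 = A·v_0 = (2, -1).
v_2 = A·v_1 = (-1, -4).
v_3 = A·v_2 = (5, -7).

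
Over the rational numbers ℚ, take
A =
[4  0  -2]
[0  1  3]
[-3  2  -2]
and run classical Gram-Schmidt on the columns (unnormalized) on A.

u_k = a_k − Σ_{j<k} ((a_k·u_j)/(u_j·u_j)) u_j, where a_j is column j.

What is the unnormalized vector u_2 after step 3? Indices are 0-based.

u_2 = (-114/89, 304/89, -152/89)

Step 1: u_0 = a_0 = (4, 0, -3).
Step 2: u_1 = a_1 − (-6/25)·u_0 = (24/25, 1, 32/25).
Step 3: u_2 = a_2 − (-2/25)·u_0 − (-37/89)·u_1 = (-114/89, 304/89, -152/89).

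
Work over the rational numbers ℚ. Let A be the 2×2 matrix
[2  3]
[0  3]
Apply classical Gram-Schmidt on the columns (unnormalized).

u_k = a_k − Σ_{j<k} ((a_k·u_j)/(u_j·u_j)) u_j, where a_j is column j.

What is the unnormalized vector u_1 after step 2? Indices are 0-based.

u_1 = (0, 3)

Step 1: u_0 = a_0 = (2, 0).
Step 2: u_1 = a_1 − (3/2)·u_0 = (0, 3).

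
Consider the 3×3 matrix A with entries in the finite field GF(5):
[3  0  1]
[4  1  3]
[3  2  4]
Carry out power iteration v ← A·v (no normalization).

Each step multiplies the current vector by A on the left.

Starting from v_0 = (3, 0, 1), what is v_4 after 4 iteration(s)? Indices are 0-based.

v_4 = (3, 1, 2)

v_0 = (3, 0, 1).
v_1 = A·v_0 = (0, 0, 3).
v_2 = A·v_1 = (3, 4, 2).
v_3 = A·v_2 = (1, 2, 0).
v_4 = A·v_3 = (3, 1, 2).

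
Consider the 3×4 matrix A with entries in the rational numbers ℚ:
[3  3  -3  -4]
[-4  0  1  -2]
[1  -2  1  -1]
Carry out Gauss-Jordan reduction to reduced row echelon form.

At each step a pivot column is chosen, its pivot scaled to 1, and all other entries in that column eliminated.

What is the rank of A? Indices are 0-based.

rank = 3

step 1: normalize row 0 (÷3) = (1, 1, -1, -4/3)
  row 1: subtract -4×row0 = (0, 4, -3, -22/3)
  row 2: subtract 1×row0 = (0, -3, 2, 1/3)
step 2: normalize row 1 (÷4) = (0, 1, -3/4, -11/6)
  row 0: subtract 1×row1 = (1, 0, -1/4, 1/2)
  row 2: subtract -3×row1 = (0, 0, -1/4, -31/6)
step 3: normalize row 2 (÷-1/4) = (0, 0, 1, 62/3)
  row 0: subtract -1/4×row2 = (1, 0, 0, 17/3)
  row 1: subtract -3/4×row2 = (0, 1, 0, 41/3)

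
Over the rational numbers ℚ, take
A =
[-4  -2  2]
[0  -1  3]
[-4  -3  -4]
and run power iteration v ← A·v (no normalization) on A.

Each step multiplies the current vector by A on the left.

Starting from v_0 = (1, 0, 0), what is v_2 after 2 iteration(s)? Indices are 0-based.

v_2 = (8, -12, 32)

v_0 = (1, 0, 0).
v_1 = A·v_0 = (-4, 0, -4).
v_2 = A·v_1 = (8, -12, 32).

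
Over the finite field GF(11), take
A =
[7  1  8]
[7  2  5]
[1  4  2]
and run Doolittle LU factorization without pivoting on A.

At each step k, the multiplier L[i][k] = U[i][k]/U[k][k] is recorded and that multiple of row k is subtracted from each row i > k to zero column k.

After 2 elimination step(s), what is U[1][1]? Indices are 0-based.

[col 0] pivot 7
  R1 -= 1*R0 → (0, 1, 8)  (L[1][0] := 1)
  R2 -= 8*R0 → (0, 7, 4)  (L[2][0] := 8)
[col 1] pivot 1
  R2 -= 7*R1 → (0, 0, 3)  (L[2][1] := 7)

U[1][1] = 1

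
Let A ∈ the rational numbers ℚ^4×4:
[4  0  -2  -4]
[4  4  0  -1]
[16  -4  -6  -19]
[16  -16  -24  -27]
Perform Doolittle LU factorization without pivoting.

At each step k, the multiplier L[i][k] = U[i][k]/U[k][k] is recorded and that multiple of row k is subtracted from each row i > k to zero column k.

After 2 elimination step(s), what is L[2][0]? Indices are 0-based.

L[2][0] = 4

Step 1: pivot at (0,0) is 4.
  row1 ← row1 − (1)·row0  ⇒  L[1][0]=1, U row1=(0, 4, 2, 3)
  row2 ← row2 − (4)·row0  ⇒  L[2][0]=4, U row2=(0, -4, 2, -3)
  row3 ← row3 − (4)·row0  ⇒  L[3][0]=4, U row3=(0, -16, -16, -11)
Step 2: pivot at (1,1) is 4.
  row2 ← row2 − (-1)·row1  ⇒  L[2][1]=-1, U row2=(0, 0, 4, 0)
  row3 ← row3 − (-4)·row1  ⇒  L[3][1]=-4, U row3=(0, 0, -8, 1)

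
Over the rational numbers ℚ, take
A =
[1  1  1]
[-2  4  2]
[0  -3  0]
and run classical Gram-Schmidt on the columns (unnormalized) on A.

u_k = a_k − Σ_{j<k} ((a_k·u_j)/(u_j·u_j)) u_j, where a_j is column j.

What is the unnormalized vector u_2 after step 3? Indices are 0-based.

Step 1: u_0 = a_0 = (1, -2, 0).
Step 2: u_1 = a_1 − (-7/5)·u_0 = (12/5, 6/5, -3).
Step 3: u_2 = a_2 − (-3/5)·u_0 − (8/27)·u_1 = (8/9, 4/9, 8/9).

u_2 = (8/9, 4/9, 8/9)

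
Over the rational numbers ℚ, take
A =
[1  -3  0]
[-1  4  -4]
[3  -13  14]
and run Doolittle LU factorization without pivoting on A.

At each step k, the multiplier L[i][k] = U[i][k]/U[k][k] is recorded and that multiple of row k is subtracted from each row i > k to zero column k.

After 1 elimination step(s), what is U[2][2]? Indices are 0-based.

[col 0] pivot 1
  R1 -= -1*R0 → (0, 1, -4)  (L[1][0] := -1)
  R2 -= 3*R0 → (0, -4, 14)  (L[2][0] := 3)

U[2][2] = 14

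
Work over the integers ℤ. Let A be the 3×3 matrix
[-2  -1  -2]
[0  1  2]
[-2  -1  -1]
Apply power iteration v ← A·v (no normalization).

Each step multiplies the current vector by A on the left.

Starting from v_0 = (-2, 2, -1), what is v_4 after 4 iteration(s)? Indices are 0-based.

v_0 = (-2, 2, -1).
v_1 = A·v_0 = (4, 0, 3).
v_2 = A·v_1 = (-14, 6, -11).
v_3 = A·v_2 = (44, -16, 33).
v_4 = A·v_3 = (-138, 50, -105).

v_4 = (-138, 50, -105)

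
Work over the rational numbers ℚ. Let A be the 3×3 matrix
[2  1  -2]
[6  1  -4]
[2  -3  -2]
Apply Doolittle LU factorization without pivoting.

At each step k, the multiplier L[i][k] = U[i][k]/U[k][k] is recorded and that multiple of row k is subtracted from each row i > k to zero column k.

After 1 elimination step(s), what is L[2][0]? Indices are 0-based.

k=0: U[0][0]=2
  eliminate (1,0): mult=3, new row 1: (0, -2, 2); set L[1][0]=3
  eliminate (2,0): mult=1, new row 2: (0, -4, 0); set L[2][0]=1

L[2][0] = 1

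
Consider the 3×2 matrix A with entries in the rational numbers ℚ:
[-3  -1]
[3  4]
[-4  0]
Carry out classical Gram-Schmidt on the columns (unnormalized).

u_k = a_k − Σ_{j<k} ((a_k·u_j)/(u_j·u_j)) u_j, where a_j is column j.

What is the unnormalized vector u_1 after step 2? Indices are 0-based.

Step 1: u_0 = a_0 = (-3, 3, -4).
Step 2: u_1 = a_1 − (15/34)·u_0 = (11/34, 91/34, 30/17).

u_1 = (11/34, 91/34, 30/17)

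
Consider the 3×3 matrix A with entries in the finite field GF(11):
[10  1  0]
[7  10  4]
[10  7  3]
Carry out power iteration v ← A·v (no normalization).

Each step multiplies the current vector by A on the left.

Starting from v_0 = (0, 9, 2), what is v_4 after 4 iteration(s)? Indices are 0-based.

v_0 = (0, 9, 2).
v_1 = A·v_0 = (9, 10, 3).
v_2 = A·v_1 = (1, 10, 4).
v_3 = A·v_2 = (9, 2, 4).
v_4 = A·v_3 = (4, 0, 6).

v_4 = (4, 0, 6)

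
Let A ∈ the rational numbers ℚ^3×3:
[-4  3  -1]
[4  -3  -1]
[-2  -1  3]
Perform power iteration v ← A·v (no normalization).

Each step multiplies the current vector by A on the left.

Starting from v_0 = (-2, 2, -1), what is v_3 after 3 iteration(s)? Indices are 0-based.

v_0 = (-2, 2, -1).
v_1 = A·v_0 = (15, -13, -1).
v_2 = A·v_1 = (-98, 100, -20).
v_3 = A·v_2 = (712, -672, 36).

v_3 = (712, -672, 36)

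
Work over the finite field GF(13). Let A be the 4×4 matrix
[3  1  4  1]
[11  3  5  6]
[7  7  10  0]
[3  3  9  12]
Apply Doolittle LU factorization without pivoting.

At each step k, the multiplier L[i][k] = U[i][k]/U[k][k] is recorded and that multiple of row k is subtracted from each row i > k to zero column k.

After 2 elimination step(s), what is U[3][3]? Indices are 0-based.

Step 1: pivot at (0,0) is 3.
  row1 ← row1 − (8)·row0  ⇒  L[1][0]=8, U row1=(0, 8, 12, 11)
  row2 ← row2 − (11)·row0  ⇒  L[2][0]=11, U row2=(0, 9, 5, 2)
  row3 ← row3 − (1)·row0  ⇒  L[3][0]=1, U row3=(0, 2, 5, 11)
Step 2: pivot at (1,1) is 8.
  row2 ← row2 − (6)·row1  ⇒  L[2][1]=6, U row2=(0, 0, 11, 1)
  row3 ← row3 − (10)·row1  ⇒  L[3][1]=10, U row3=(0, 0, 2, 5)

U[3][3] = 5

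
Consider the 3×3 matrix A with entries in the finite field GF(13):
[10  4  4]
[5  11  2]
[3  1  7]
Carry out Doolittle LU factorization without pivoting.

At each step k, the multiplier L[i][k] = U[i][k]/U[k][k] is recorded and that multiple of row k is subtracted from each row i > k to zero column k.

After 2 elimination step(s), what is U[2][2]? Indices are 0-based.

U[2][2] = 11

Step 1: pivot at (0,0) is 10.
  row1 ← row1 − (7)·row0  ⇒  L[1][0]=7, U row1=(0, 9, 0)
  row2 ← row2 − (12)·row0  ⇒  L[2][0]=12, U row2=(0, 5, 11)
Step 2: pivot at (1,1) is 9.
  row2 ← row2 − (2)·row1  ⇒  L[2][1]=2, U row2=(0, 0, 11)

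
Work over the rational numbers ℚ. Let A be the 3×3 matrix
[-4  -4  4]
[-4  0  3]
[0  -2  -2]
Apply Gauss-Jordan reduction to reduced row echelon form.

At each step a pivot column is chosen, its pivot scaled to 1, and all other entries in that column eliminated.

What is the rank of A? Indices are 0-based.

step 1: normalize row 0 (÷-4) = (1, 1, -1)
  row 1: subtract -4×row0 = (0, 4, -1)
step 2: normalize row 1 (÷4) = (0, 1, -1/4)
  row 0: subtract 1×row1 = (1, 0, -3/4)
  row 2: subtract -2×row1 = (0, 0, -5/2)
step 3: normalize row 2 (÷-5/2) = (0, 0, 1)
  row 0: subtract -3/4×row2 = (1, 0, 0)
  row 1: subtract -1/4×row2 = (0, 1, 0)

rank = 3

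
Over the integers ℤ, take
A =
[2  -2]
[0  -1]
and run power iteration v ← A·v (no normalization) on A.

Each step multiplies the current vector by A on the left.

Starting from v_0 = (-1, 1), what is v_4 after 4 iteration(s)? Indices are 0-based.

v_0 = (-1, 1).
v_1 = A·v_0 = (-4, -1).
v_2 = A·v_1 = (-6, 1).
v_3 = A·v_2 = (-14, -1).
v_4 = A·v_3 = (-26, 1).

v_4 = (-26, 1)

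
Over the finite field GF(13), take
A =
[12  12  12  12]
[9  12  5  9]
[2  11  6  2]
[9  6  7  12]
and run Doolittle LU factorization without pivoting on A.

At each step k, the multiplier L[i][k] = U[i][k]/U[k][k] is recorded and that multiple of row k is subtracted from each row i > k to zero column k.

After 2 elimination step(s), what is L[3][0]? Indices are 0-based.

k=0: U[0][0]=12
  eliminate (1,0): mult=4, new row 1: (0, 3, 9, 0); set L[1][0]=4
  eliminate (2,0): mult=11, new row 2: (0, 9, 4, 0); set L[2][0]=11
  eliminate (3,0): mult=4, new row 3: (0, 10, 11, 3); set L[3][0]=4
k=1: U[1][1]=3
  eliminate (2,1): mult=3, new row 2: (0, 0, 3, 0); set L[2][1]=3
  eliminate (3,1): mult=12, new row 3: (0, 0, 7, 3); set L[3][1]=12

L[3][0] = 4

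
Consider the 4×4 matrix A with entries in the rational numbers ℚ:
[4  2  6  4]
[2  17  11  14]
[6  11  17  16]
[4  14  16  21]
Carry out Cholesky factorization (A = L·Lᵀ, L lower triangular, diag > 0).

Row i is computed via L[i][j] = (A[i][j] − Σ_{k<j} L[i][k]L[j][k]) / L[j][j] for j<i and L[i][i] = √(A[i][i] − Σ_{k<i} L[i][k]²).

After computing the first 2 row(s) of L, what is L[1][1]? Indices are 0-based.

Step 1: L[0][0] = √(4) = 2.
  L[1][0] = (2) / L[0][0] = 1.
Step 2: L[1][1] = √(16) = 4.

L[1][1] = 4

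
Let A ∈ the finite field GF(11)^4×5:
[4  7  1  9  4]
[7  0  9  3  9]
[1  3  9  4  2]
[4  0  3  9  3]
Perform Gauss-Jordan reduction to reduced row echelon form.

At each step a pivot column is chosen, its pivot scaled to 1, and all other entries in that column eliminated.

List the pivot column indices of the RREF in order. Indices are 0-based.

step 1: normalize row 0 (÷4) = (1, 10, 3, 5, 1)
  row 1: subtract 7×row0 = (0, 7, 10, 1, 2)
  row 2: subtract 1×row0 = (0, 4, 6, 10, 1)
  row 3: subtract 4×row0 = (0, 4, 2, 0, 10)
step 2: normalize row 1 (÷7) = (0, 1, 3, 8, 5)
  row 0: subtract 10×row1 = (1, 0, 6, 2, 6)
  row 2: subtract 4×row1 = (0, 0, 5, 0, 3)
  row 3: subtract 4×row1 = (0, 0, 1, 1, 1)
step 3: normalize row 2 (÷5) = (0, 0, 1, 0, 5)
  row 0: subtract 6×row2 = (1, 0, 0, 2, 9)
  row 1: subtract 3×row2 = (0, 1, 0, 8, 1)
  row 3: subtract 1×row2 = (0, 0, 0, 1, 7)
step 4: normalize row 3 (÷1) = (0, 0, 0, 1, 7)
  row 0: subtract 2×row3 = (1, 0, 0, 0, 6)
  row 1: subtract 8×row3 = (0, 1, 0, 0, 0)

pivot columns: 0, 1, 2, 3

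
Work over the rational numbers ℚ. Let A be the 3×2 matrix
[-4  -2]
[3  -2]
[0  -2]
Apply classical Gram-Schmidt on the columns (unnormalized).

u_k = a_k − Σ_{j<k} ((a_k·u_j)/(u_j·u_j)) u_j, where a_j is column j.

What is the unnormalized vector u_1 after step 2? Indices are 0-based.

u_1 = (-42/25, -56/25, -2)

Step 1: u_0 = a_0 = (-4, 3, 0).
Step 2: u_1 = a_1 − (2/25)·u_0 = (-42/25, -56/25, -2).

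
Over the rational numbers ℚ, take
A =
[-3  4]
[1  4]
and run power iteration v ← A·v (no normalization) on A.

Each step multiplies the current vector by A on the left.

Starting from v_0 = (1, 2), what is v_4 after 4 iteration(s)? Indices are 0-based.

v_4 = (437, 841)

v_0 = (1, 2).
v_1 = A·v_0 = (5, 9).
v_2 = A·v_1 = (21, 41).
v_3 = A·v_2 = (101, 185).
v_4 = A·v_3 = (437, 841).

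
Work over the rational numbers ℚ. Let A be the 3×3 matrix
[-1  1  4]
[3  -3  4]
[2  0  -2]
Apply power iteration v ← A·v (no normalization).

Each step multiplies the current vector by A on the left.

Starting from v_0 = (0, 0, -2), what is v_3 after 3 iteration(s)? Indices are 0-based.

v_0 = (0, 0, -2).
v_1 = A·v_0 = (-8, -8, 4).
v_2 = A·v_1 = (16, 16, -24).
v_3 = A·v_2 = (-96, -96, 80).

v_3 = (-96, -96, 80)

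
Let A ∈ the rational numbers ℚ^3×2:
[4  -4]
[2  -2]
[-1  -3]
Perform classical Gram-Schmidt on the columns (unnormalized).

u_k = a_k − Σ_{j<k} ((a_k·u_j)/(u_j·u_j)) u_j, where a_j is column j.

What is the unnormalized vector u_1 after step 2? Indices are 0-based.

Step 1: u_0 = a_0 = (4, 2, -1).
Step 2: u_1 = a_1 − (-17/21)·u_0 = (-16/21, -8/21, -80/21).

u_1 = (-16/21, -8/21, -80/21)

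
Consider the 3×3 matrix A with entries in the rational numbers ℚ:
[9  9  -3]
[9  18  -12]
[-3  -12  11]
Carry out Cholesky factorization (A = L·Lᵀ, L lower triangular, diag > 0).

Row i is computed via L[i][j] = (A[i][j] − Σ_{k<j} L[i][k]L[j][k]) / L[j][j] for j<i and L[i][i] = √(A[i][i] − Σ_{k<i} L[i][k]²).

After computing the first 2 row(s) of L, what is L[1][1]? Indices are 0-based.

Step 1: L[0][0] = √(9) = 3.
  L[1][0] = (9) / L[0][0] = 3.
Step 2: L[1][1] = √(9) = 3.

L[1][1] = 3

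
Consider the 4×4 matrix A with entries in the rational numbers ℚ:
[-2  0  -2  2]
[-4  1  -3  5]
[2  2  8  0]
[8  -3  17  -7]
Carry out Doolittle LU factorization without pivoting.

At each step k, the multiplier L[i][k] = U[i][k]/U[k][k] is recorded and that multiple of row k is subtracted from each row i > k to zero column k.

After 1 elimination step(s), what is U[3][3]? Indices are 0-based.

[col 0] pivot -2
  R1 -= 2*R0 → (0, 1, 1, 1)  (L[1][0] := 2)
  R2 -= -1*R0 → (0, 2, 6, 2)  (L[2][0] := -1)
  R3 -= -4*R0 → (0, -3, 9, 1)  (L[3][0] := -4)

U[3][3] = 1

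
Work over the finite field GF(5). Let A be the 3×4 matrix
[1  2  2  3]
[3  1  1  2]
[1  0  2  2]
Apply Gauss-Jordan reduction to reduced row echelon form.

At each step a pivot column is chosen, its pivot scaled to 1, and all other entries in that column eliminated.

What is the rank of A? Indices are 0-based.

[1] R0 /= 1  ⇒  (1, 2, 2, 3)
     R1 -= 3·R0  ⇒  (0, 0, 0, 3)
     R2 -= 1·R0  ⇒  (0, 3, 0, 4)
[2] R1 <-> R2
[2] R1 /= 3  ⇒  (0, 1, 0, 3)
     R0 -= 2·R1  ⇒  (1, 0, 2, 2)
column 2 empty below row 2
[3] R2 /= 3  ⇒  (0, 0, 0, 1)
     R0 -= 2·R2  ⇒  (1, 0, 2, 0)
     R1 -= 3·R2  ⇒  (0, 1, 0, 0)

rank = 3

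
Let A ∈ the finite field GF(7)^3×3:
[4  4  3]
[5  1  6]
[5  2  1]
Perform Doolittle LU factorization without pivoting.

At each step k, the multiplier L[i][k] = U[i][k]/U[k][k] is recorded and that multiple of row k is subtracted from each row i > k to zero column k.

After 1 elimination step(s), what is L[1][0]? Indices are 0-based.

L[1][0] = 3

[col 0] pivot 4
  R1 -= 3*R0 → (0, 3, 4)  (L[1][0] := 3)
  R2 -= 3*R0 → (0, 4, 6)  (L[2][0] := 3)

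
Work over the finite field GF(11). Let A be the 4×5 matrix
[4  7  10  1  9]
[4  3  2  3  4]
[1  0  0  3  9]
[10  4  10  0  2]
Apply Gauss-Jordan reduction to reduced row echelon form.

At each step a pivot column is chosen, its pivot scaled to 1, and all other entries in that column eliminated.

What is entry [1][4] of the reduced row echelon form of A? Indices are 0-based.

M[1][4] = 9

[1] R0 /= 4  ⇒  (1, 10, 8, 3, 5)
     R1 -= 4·R0  ⇒  (0, 7, 3, 2, 6)
     R2 -= 1·R0  ⇒  (0, 1, 3, 0, 4)
     R3 -= 10·R0  ⇒  (0, 3, 7, 3, 7)
[2] R1 /= 7  ⇒  (0, 1, 2, 5, 4)
     R0 -= 10·R1  ⇒  (1, 0, 10, 8, 9)
     R2 -= 1·R1  ⇒  (0, 0, 1, 6, 0)
     R3 -= 3·R1  ⇒  (0, 0, 1, 10, 6)
[3] R2 /= 1  ⇒  (0, 0, 1, 6, 0)
     R0 -= 10·R2  ⇒  (1, 0, 0, 3, 9)
     R1 -= 2·R2  ⇒  (0, 1, 0, 4, 4)
     R3 -= 1·R2  ⇒  (0, 0, 0, 4, 6)
[4] R3 /= 4  ⇒  (0, 0, 0, 1, 7)
     R0 -= 3·R3  ⇒  (1, 0, 0, 0, 10)
     R1 -= 4·R3  ⇒  (0, 1, 0, 0, 9)
     R2 -= 6·R3  ⇒  (0, 0, 1, 0, 2)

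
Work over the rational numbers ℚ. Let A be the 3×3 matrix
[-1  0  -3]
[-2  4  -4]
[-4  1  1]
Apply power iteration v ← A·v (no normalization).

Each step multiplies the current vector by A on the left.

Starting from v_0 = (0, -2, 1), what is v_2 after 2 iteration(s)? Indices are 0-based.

v_2 = (6, -38, -1)

v_0 = (0, -2, 1).
v_1 = A·v_0 = (-3, -12, -1).
v_2 = A·v_1 = (6, -38, -1).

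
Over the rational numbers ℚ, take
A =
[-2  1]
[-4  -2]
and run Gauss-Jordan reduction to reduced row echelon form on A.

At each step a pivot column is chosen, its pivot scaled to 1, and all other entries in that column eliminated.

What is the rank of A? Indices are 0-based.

rank = 2

[1] R0 /= -2  ⇒  (1, -1/2)
     R1 -= -4·R0  ⇒  (0, -4)
[2] R1 /= -4  ⇒  (0, 1)
     R0 -= -1/2·R1  ⇒  (1, 0)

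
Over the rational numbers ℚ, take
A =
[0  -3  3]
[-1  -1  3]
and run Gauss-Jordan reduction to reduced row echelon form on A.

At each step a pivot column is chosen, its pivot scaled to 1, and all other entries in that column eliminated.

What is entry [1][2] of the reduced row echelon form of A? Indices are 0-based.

step 1: exchange rows 0,1
step 1: normalize row 0 (÷-1) = (1, 1, -3)
step 2: normalize row 1 (÷-3) = (0, 1, -1)
  row 0: subtract 1×row1 = (1, 0, -2)

M[1][2] = -1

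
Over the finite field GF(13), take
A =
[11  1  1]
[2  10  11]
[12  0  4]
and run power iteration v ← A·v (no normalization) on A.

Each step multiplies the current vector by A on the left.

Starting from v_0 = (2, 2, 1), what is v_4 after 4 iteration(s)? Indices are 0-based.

v_0 = (2, 2, 1).
v_1 = A·v_0 = (12, 9, 2).
v_2 = A·v_1 = (0, 6, 9).
v_3 = A·v_2 = (2, 3, 10).
v_4 = A·v_3 = (9, 1, 12).

v_4 = (9, 1, 12)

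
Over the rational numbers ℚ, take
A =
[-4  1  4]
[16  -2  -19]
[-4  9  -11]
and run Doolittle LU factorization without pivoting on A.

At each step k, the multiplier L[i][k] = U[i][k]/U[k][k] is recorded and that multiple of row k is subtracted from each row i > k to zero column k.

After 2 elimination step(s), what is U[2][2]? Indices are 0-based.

Step 1: pivot at (0,0) is -4.
  row1 ← row1 − (-4)·row0  ⇒  L[1][0]=-4, U row1=(0, 2, -3)
  row2 ← row2 − (1)·row0  ⇒  L[2][0]=1, U row2=(0, 8, -15)
Step 2: pivot at (1,1) is 2.
  row2 ← row2 − (4)·row1  ⇒  L[2][1]=4, U row2=(0, 0, -3)

U[2][2] = -3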